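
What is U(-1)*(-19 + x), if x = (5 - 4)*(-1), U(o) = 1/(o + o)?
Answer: 10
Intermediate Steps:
U(o) = 1/(2*o)
x = -1 (x = 1*(-1) = -1)
U(-1)*(-19 + x) = ((½)/(-1))*(-19 - 1) = ((½)*(-1))*(-20) = -½*(-20) = 10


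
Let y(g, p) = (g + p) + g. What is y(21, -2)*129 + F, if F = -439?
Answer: 4721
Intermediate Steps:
y(g, p) = p + 2*g
y(21, -2)*129 + F = (-2 + 2*21)*129 - 439 = (-2 + 42)*129 - 439 = 40*129 - 439 = 5160 - 439 = 4721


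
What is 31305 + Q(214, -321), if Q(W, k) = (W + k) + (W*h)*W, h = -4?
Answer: -151986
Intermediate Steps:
Q(W, k) = W + k - 4*W² (Q(W, k) = (W + k) + (W*(-4))*W = (W + k) + (-4*W)*W = (W + k) - 4*W² = W + k - 4*W²)
31305 + Q(214, -321) = 31305 + (214 - 321 - 4*214²) = 31305 + (214 - 321 - 4*45796) = 31305 + (214 - 321 - 183184) = 31305 - 183291 = -151986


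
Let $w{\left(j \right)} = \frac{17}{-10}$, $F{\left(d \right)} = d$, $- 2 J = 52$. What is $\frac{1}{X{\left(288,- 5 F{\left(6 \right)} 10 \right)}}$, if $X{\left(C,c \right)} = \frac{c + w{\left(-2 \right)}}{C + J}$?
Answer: $- \frac{2620}{3017} \approx -0.86841$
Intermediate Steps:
$J = -26$ ($J = \left(- \frac{1}{2}\right) 52 = -26$)
$w{\left(j \right)} = - \frac{17}{10}$ ($w{\left(j \right)} = 17 \left(- \frac{1}{10}\right) = - \frac{17}{10}$)
$X{\left(C,c \right)} = \frac{- \frac{17}{10} + c}{-26 + C}$ ($X{\left(C,c \right)} = \frac{c - \frac{17}{10}}{C - 26} = \frac{- \frac{17}{10} + c}{-26 + C}$)
$\frac{1}{X{\left(288,- 5 F{\left(6 \right)} 10 \right)}} = \frac{1}{\frac{1}{-26 + 288} \left(- \frac{17}{10} + \left(-5\right) 6 \cdot 10\right)} = \frac{1}{\frac{1}{262} \left(- \frac{17}{10} - 300\right)} = \frac{1}{\frac{1}{262} \left(- \frac{3017}{10}\right)} = \frac{1}{- \frac{3017}{2620}} = - \frac{2620}{3017}$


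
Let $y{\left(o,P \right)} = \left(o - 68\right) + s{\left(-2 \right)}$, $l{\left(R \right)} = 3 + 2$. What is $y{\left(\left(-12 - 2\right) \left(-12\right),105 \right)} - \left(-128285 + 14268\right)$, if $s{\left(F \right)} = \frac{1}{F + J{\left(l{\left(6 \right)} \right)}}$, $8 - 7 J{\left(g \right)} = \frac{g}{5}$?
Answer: $114116$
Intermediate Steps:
$l{\left(R \right)} = 5$
$J{\left(g \right)} = \frac{8}{7} - \frac{g}{35}$ ($J{\left(g \right)} = \frac{8}{7} - \frac{g \frac{1}{5}}{7} = \frac{8}{7} - \frac{\frac{1}{5} g}{7} = \frac{8}{7} - \frac{g}{35}$)
$s{\left(F \right)} = \frac{1}{1 + F}$ ($s{\left(F \right)} = \frac{1}{F + \left(\frac{8}{7} - \frac{1}{7}\right)} = \frac{1}{F + 1} = \frac{1}{1 + F}$)
$y{\left(o,P \right)} = -69 + o$ ($y{\left(o,P \right)} = \left(o - 68\right) + \frac{1}{1 - 2} = \left(-68 + o\right) + \frac{1}{-1} = \left(-68 + o\right) - 1 = -69 + o$)
$y{\left(\left(-12 - 2\right) \left(-12\right),105 \right)} - \left(-128285 + 14268\right) = \left(-69 + \left(-12 - 2\right) \left(-12\right)\right) - \left(-128285 + 14268\right) = \left(-69 - -168\right) - -114017 = \left(-69 + 168\right) + 114017 = 99 + 114017 = 114116$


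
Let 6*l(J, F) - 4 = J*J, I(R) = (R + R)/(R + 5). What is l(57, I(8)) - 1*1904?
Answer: -8171/6 ≈ -1361.8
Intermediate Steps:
I(R) = 2*R/(5 + R) (I(R) = (2*R)/(5 + R) = 2*R/(5 + R))
l(J, F) = ⅔ + J²/6 (l(J, F) = ⅔ + (J*J)/6 = ⅔ + J²/6)
l(57, I(8)) - 1*1904 = (⅔ + (⅙)*57²) - 1*1904 = (⅔ + (⅙)*3249) - 1904 = (⅔ + 1083/2) - 1904 = 3253/6 - 1904 = -8171/6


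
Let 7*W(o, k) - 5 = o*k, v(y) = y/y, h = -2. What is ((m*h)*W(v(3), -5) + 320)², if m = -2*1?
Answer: 102400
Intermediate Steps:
v(y) = 1
m = -2
W(o, k) = 5/7 + k*o/7 (W(o, k) = 5/7 + (o*k)/7 = 5/7 + (k*o)/7 = 5/7 + k*o/7)
((m*h)*W(v(3), -5) + 320)² = ((-2*(-2))*(5/7 + (⅐)*(-5)*1) + 320)² = (4*(5/7 - 5/7) + 320)² = (4*0 + 320)² = (0 + 320)² = 320² = 102400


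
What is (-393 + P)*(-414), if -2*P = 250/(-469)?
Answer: 76255488/469 ≈ 1.6259e+5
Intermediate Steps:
P = 125/469 (P = -125/(-469) = -125*(-1)/469 = -1/2*(-250/469) = 125/469 ≈ 0.26652)
(-393 + P)*(-414) = (-393 + 125/469)*(-414) = -184192/469*(-414) = 76255488/469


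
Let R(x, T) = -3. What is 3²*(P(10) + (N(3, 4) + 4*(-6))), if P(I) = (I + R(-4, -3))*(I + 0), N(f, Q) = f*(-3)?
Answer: 333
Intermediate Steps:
N(f, Q) = -3*f
P(I) = I*(-3 + I) (P(I) = (I - 3)*(I + 0) = (-3 + I)*I = I*(-3 + I))
3²*(P(10) + (N(3, 4) + 4*(-6))) = 3²*(10*(-3 + 10) + (-3*3 + 4*(-6))) = 9*(10*7 + (-9 - 24)) = 9*(70 - 33) = 9*37 = 333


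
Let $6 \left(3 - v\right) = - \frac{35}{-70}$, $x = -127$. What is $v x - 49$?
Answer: $- \frac{5033}{12} \approx -419.42$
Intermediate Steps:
$v = \frac{35}{12}$ ($v = 3 - \frac{\left(-35\right) \frac{1}{-70}}{6} = 3 - \frac{\left(-35\right) \left(- \frac{1}{70}\right)}{6} = 3 - \frac{1}{12} = \frac{35}{12} \approx 2.9167$)
$v x - 49 = \frac{35}{12} \left(-127\right) - 49 = - \frac{4445}{12} - 49 = - \frac{5033}{12}$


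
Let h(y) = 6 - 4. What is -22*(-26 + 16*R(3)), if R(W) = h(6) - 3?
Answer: 924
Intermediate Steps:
h(y) = 2
R(W) = -1 (R(W) = 2 - 3 = -1)
-22*(-26 + 16*R(3)) = -22*(-26 + 16*(-1)) = -22*(-26 - 16) = -22*(-42) = 924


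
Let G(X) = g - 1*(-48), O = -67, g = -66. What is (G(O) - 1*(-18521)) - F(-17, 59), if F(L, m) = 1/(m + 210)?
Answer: 4977306/269 ≈ 18503.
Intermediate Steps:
F(L, m) = 1/(210 + m)
G(X) = -18 (G(X) = -66 - 1*(-48) = -66 + 48 = -18)
(G(O) - 1*(-18521)) - F(-17, 59) = (-18 - 1*(-18521)) - 1/(210 + 59) = (-18 + 18521) - 1/269 = 18503 - 1*1/269 = 18503 - 1/269 = 4977306/269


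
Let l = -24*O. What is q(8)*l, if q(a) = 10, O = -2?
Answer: 480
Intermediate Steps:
l = 48 (l = -24*(-2) = 48)
q(8)*l = 10*48 = 480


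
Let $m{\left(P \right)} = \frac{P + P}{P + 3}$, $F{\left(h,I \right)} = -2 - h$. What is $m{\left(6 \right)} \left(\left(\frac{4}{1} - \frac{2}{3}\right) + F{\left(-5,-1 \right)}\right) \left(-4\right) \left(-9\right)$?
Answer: $304$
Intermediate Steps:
$m{\left(P \right)} = \frac{2 P}{3 + P}$
$m{\left(6 \right)} \left(\left(\frac{4}{1} - \frac{2}{3}\right) + F{\left(-5,-1 \right)}\right) \left(-4\right) \left(-9\right) = 2 \cdot 6 \frac{1}{3 + 6} \left(\left(\frac{4}{1} - \frac{2}{3}\right) - -3\right) \left(-4\right) \left(-9\right) = 2 \cdot 6 \cdot \frac{1}{9} \left(\left(4 \cdot 1 - \frac{2}{3}\right) + \left(-2 + 5\right)\right) \left(-4\right) \left(-9\right) = 2 \cdot 6 \cdot \frac{1}{9} \left(\left(4 - \frac{2}{3}\right) + 3\right) \left(-4\right) \left(-9\right) = \frac{4 \left(\frac{10}{3} + 3\right) \left(-4\right) \left(-9\right)}{3} = \frac{4 \cdot \frac{19}{3} \left(-4\right) \left(-9\right)}{3} = \frac{4 \left(\left(- \frac{76}{3}\right) \left(-9\right)\right)}{3} = \frac{4}{3} \cdot 228 = 304$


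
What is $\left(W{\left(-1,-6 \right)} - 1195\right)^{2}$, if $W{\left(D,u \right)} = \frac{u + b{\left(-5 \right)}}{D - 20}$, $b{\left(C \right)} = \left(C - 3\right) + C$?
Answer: $\frac{628805776}{441} \approx 1.4259 \cdot 10^{6}$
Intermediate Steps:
$b{\left(C \right)} = -3 + 2 C$ ($b{\left(C \right)} = \left(-3 + C\right) + C = -3 + 2 C$)
$W{\left(D,u \right)} = \frac{-13 + u}{-20 + D}$ ($W{\left(D,u \right)} = \frac{u + \left(-3 + 2 \left(-5\right)\right)}{D - 20} = \frac{u - 13}{-20 + D} = \frac{-13 + u}{-20 + D}$)
$\left(W{\left(-1,-6 \right)} - 1195\right)^{2} = \left(\frac{-13 - 6}{-20 - 1} - 1195\right)^{2} = \left(\frac{1}{-21} \left(-19\right) - 1195\right)^{2} = \left(\left(- \frac{1}{21}\right) \left(-19\right) - 1195\right)^{2} = \left(\frac{19}{21} - 1195\right)^{2} = \left(- \frac{25076}{21}\right)^{2} = \frac{628805776}{441}$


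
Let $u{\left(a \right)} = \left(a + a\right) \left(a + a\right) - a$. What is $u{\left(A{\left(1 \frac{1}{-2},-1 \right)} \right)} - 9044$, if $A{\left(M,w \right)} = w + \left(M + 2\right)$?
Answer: $- \frac{18087}{2} \approx -9043.5$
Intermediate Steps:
$A{\left(M,w \right)} = 2 + M + w$ ($A{\left(M,w \right)} = w + \left(2 + M\right) = 2 + M + w$)
$u{\left(a \right)} = - a + 4 a^{2}$ ($u{\left(a \right)} = 2 a 2 a - a = 4 a^{2} - a = - a + 4 a^{2}$)
$u{\left(A{\left(1 \frac{1}{-2},-1 \right)} \right)} - 9044 = \left(2 + 1 \frac{1}{-2} - 1\right) \left(-1 + 4 \left(2 + 1 \frac{1}{-2} - 1\right)\right) - 9044 = \left(2 + 1 \left(- \frac{1}{2}\right) - 1\right) \left(-1 + 4 \left(2 + 1 \left(- \frac{1}{2}\right) - 1\right)\right) - 9044 = \left(2 - \frac{1}{2} - 1\right) \left(-1 + 4 \left(2 - \frac{1}{2} - 1\right)\right) - 9044 = \frac{-1 + 4 \cdot \frac{1}{2}}{2} - 9044 = \frac{-1 + 2}{2} - 9044 = \frac{1}{2} \cdot 1 - 9044 = \frac{1}{2} - 9044 = - \frac{18087}{2}$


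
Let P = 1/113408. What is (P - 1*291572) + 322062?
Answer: 3457809921/113408 ≈ 30490.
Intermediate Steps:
P = 1/113408 ≈ 8.8177e-6
(P - 1*291572) + 322062 = (1/113408 - 1*291572) + 322062 = (1/113408 - 291572) + 322062 = -33066597375/113408 + 322062 = 3457809921/113408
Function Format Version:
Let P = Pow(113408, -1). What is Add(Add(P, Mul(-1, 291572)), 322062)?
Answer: Rational(3457809921, 113408) ≈ 30490.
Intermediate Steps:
P = Rational(1, 113408) ≈ 8.8177e-6
Add(Add(P, Mul(-1, 291572)), 322062) = Add(Add(Rational(1, 113408), Mul(-1, 291572)), 322062) = Add(Add(Rational(1, 113408), -291572), 322062) = Add(Rational(-33066597375, 113408), 322062) = Rational(3457809921, 113408)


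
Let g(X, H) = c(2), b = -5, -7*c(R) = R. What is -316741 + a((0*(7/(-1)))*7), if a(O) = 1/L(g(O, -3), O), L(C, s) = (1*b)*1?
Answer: -1583706/5 ≈ -3.1674e+5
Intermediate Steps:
c(R) = -R/7
g(X, H) = -2/7 (g(X, H) = -⅐*2 = -2/7)
L(C, s) = -5 (L(C, s) = (1*(-5))*1 = -5*1 = -5)
a(O) = -⅕ (a(O) = 1/(-5) = -⅕)
-316741 + a((0*(7/(-1)))*7) = -316741 - ⅕ = -1583706/5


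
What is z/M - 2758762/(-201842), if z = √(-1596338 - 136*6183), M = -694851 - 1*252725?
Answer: 1379381/100921 - I*√2437226/947576 ≈ 13.668 - 0.0016475*I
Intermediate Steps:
M = -947576 (M = -694851 - 252725 = -947576)
z = I*√2437226 (z = √(-1596338 - 840888) = √(-2437226) = I*√2437226 ≈ 1561.2*I)
z/M - 2758762/(-201842) = (I*√2437226)/(-947576) - 2758762/(-201842) = (I*√2437226)*(-1/947576) - 2758762*(-1/201842) = -I*√2437226/947576 + 1379381/100921 = 1379381/100921 - I*√2437226/947576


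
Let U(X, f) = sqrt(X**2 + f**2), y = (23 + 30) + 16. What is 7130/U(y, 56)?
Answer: 7130*sqrt(7897)/7897 ≈ 80.234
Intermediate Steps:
y = 69 (y = 53 + 16 = 69)
7130/U(y, 56) = 7130/(sqrt(69**2 + 56**2)) = 7130/(sqrt(4761 + 3136)) = 7130/(sqrt(7897)) = 7130*(sqrt(7897)/7897) = 7130*sqrt(7897)/7897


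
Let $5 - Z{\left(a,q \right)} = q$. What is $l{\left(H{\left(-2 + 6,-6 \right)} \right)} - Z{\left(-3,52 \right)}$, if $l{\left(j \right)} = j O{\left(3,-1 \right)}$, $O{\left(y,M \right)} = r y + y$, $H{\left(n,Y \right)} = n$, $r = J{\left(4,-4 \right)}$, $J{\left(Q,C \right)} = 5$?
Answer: $119$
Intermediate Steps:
$Z{\left(a,q \right)} = 5 - q$
$r = 5$
$O{\left(y,M \right)} = 6 y$ ($O{\left(y,M \right)} = 5 y + y = 6 y$)
$l{\left(j \right)} = 18 j$ ($l{\left(j \right)} = j 6 \cdot 3 = j 18 = 18 j$)
$l{\left(H{\left(-2 + 6,-6 \right)} \right)} - Z{\left(-3,52 \right)} = 18 \left(-2 + 6\right) - \left(5 - 52\right) = 18 \cdot 4 - \left(5 - 52\right) = 72 - -47 = 72 + 47 = 119$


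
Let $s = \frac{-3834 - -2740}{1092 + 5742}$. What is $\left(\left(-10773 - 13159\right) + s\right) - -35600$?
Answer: $\frac{39869009}{3417} \approx 11668.0$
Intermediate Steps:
$s = - \frac{547}{3417}$ ($s = \frac{-3834 + 2740}{6834} = \left(-1094\right) \frac{1}{6834} = - \frac{547}{3417} \approx -0.16008$)
$\left(\left(-10773 - 13159\right) + s\right) - -35600 = \left(\left(-10773 - 13159\right) - \frac{547}{3417}\right) - -35600 = \left(-23932 - \frac{547}{3417}\right) + 35600 = - \frac{81776191}{3417} + 35600 = \frac{39869009}{3417}$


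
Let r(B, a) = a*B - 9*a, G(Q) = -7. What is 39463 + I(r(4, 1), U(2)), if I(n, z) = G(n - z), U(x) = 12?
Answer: 39456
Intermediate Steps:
r(B, a) = -9*a + B*a (r(B, a) = B*a - 9*a = -9*a + B*a)
I(n, z) = -7
39463 + I(r(4, 1), U(2)) = 39463 - 7 = 39456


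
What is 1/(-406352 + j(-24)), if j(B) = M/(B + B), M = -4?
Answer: -12/4876223 ≈ -2.4609e-6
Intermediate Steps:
j(B) = -2/B (j(B) = -4/(B + B) = -4/(2*B) = (1/(2*B))*(-4) = -2/B)
1/(-406352 + j(-24)) = 1/(-406352 - 2/(-24)) = 1/(-406352 - 2*(-1/24)) = 1/(-406352 + 1/12) = 1/(-4876223/12) = -12/4876223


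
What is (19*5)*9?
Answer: 855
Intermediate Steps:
(19*5)*9 = 95*9 = 855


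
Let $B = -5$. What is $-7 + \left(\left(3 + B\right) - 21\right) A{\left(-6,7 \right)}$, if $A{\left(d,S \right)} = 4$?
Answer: $-99$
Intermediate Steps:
$-7 + \left(\left(3 + B\right) - 21\right) A{\left(-6,7 \right)} = -7 + \left(\left(3 - 5\right) - 21\right) 4 = -7 + \left(-2 - 21\right) 4 = -7 - 92 = -99$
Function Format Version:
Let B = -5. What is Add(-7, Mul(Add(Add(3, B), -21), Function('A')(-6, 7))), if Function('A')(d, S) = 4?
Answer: -99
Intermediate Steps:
Add(-7, Mul(Add(Add(3, B), -21), Function('A')(-6, 7))) = Add(-7, Mul(Add(Add(3, -5), -21), 4)) = Add(-7, Mul(Add(-2, -21), 4)) = Add(-7, Mul(-23, 4)) = Add(-7, -92) = -99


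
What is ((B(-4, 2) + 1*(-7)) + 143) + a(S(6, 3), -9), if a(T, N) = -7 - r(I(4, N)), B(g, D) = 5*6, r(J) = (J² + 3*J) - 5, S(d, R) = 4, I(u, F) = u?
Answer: 136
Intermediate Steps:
r(J) = -5 + J² + 3*J
B(g, D) = 30
a(T, N) = -30 (a(T, N) = -7 - (-5 + 4² + 3*4) = -7 - (-5 + 16 + 12) = -7 - 1*23 = -7 - 23 = -30)
((B(-4, 2) + 1*(-7)) + 143) + a(S(6, 3), -9) = ((30 + 1*(-7)) + 143) - 30 = ((30 - 7) + 143) - 30 = (23 + 143) - 30 = 166 - 30 = 136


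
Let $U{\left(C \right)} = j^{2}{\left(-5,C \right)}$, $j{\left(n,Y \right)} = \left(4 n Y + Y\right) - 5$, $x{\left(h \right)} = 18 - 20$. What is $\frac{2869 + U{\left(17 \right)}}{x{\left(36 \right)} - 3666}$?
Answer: $- \frac{15779}{524} \approx -30.113$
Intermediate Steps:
$x{\left(h \right)} = -2$
$j{\left(n,Y \right)} = -5 + Y + 4 Y n$ ($j{\left(n,Y \right)} = \left(4 Y n + Y\right) - 5 = \left(Y + 4 Y n\right) - 5 = -5 + Y + 4 Y n$)
$U{\left(C \right)} = \left(-5 - 19 C\right)^{2}$ ($U{\left(C \right)} = \left(-5 + C + 4 C \left(-5\right)\right)^{2} = \left(-5 + C - 20 C\right)^{2} = \left(-5 - 19 C\right)^{2}$)
$\frac{2869 + U{\left(17 \right)}}{x{\left(36 \right)} - 3666} = \frac{2869 + \left(5 + 19 \cdot 17\right)^{2}}{-2 - 3666} = \frac{2869 + \left(5 + 323\right)^{2}}{-3668} = \left(2869 + 328^{2}\right) \left(- \frac{1}{3668}\right) = \left(2869 + 107584\right) \left(- \frac{1}{3668}\right) = 110453 \left(- \frac{1}{3668}\right) = - \frac{15779}{524}$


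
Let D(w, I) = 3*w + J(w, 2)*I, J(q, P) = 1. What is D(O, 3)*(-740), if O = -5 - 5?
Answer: 19980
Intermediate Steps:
O = -10
D(w, I) = I + 3*w (D(w, I) = 3*w + 1*I = 3*w + I = I + 3*w)
D(O, 3)*(-740) = (3 + 3*(-10))*(-740) = (3 - 30)*(-740) = -27*(-740) = 19980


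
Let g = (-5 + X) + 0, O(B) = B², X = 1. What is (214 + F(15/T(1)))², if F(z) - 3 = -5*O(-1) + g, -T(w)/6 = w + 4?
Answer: 43264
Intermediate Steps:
T(w) = -24 - 6*w (T(w) = -6*(w + 4) = -6*(4 + w) = -24 - 6*w)
g = -4 (g = (-5 + 1) + 0 = -4 + 0 = -4)
F(z) = -6 (F(z) = 3 + (-5*(-1)² - 4) = 3 + (-5*1 - 4) = 3 + (-5 - 4) = 3 - 9 = -6)
(214 + F(15/T(1)))² = (214 - 6)² = 208² = 43264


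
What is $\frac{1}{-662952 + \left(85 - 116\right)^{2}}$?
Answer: $- \frac{1}{661991} \approx -1.5106 \cdot 10^{-6}$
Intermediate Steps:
$\frac{1}{-662952 + \left(85 - 116\right)^{2}} = \frac{1}{-662952 + \left(-31\right)^{2}} = \frac{1}{-662952 + 961} = \frac{1}{-661991} = - \frac{1}{661991}$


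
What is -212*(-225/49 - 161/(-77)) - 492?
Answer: 20588/539 ≈ 38.197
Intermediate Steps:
-212*(-225/49 - 161/(-77)) - 492 = -212*(-225*1/49 - 161*(-1/77)) - 492 = -212*(-225/49 + 23/11) - 492 = -212*(-1348/539) - 492 = 285776/539 - 492 = 20588/539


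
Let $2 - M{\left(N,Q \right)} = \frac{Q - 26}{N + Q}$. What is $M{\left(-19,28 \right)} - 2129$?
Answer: $- \frac{19145}{9} \approx -2127.2$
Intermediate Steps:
$M{\left(N,Q \right)} = 2 - \frac{-26 + Q}{N + Q}$ ($M{\left(N,Q \right)} = 2 - \frac{Q - 26}{N + Q} = 2 - \frac{-26 + Q}{N + Q}$)
$M{\left(-19,28 \right)} - 2129 = \frac{26 + 28 + 2 \left(-19\right)}{-19 + 28} - 2129 = \frac{26 + 28 - 38}{9} - 2129 = \frac{1}{9} \cdot 16 - 2129 = \frac{16}{9} - 2129 = - \frac{19145}{9}$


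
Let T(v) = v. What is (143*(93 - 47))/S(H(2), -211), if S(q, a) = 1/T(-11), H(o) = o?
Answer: -72358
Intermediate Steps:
S(q, a) = -1/11 (S(q, a) = 1/(-11) = -1/11)
(143*(93 - 47))/S(H(2), -211) = (143*(93 - 47))/(-1/11) = (143*46)*(-11) = 6578*(-11) = -72358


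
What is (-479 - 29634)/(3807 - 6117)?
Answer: 30113/2310 ≈ 13.036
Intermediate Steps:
(-479 - 29634)/(3807 - 6117) = -30113/(-2310) = -30113*(-1/2310) = 30113/2310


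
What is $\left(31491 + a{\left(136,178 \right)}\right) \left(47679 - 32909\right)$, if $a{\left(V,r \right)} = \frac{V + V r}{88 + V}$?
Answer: $\frac{933454505}{2} \approx 4.6673 \cdot 10^{8}$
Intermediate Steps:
$a{\left(V,r \right)} = \frac{V + V r}{88 + V}$
$\left(31491 + a{\left(136,178 \right)}\right) \left(47679 - 32909\right) = \left(31491 + \frac{136 \left(1 + 178\right)}{88 + 136}\right) \left(47679 - 32909\right) = \left(31491 + 136 \cdot \frac{1}{224} \cdot 179\right) 14770 = \left(31491 + \frac{3043}{28}\right) 14770 = \frac{884791}{28} \cdot 14770 = \frac{933454505}{2}$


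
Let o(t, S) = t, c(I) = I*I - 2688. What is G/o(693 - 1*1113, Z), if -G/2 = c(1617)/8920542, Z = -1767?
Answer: 124381/89205420 ≈ 0.0013943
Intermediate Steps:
c(I) = -2688 + I² (c(I) = I² - 2688 = -2688 + I²)
G = -870667/1486757 (G = -2*(-2688 + 1617²)/8920542 = -2*(-2688 + 2614689)/8920542 = -5224002/8920542 = -2*870667/2973514 = -870667/1486757 ≈ -0.58562)
G/o(693 - 1*1113, Z) = -870667/(1486757*(693 - 1*1113)) = -870667/(1486757*(693 - 1113)) = -870667/1486757/(-420) = -870667/1486757*(-1/420) = 124381/89205420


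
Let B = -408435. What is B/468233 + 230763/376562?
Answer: -45750248691/176318754946 ≈ -0.25947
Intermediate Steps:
B/468233 + 230763/376562 = -408435/468233 + 230763/376562 = -45750248691/176318754946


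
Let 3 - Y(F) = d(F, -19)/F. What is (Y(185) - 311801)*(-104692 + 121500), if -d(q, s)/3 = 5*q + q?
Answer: -5240398240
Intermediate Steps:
d(q, s) = -18*q (d(q, s) = -3*(5*q + q) = -18*q)
Y(F) = 21 (Y(F) = 3 - (-18*F)/F = 3 - 1*(-18) = 3 + 18 = 21)
(Y(185) - 311801)*(-104692 + 121500) = (21 - 311801)*(-104692 + 121500) = -311780*16808 = -5240398240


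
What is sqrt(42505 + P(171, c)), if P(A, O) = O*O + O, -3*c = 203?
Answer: sqrt(423145)/3 ≈ 216.83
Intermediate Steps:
c = -203/3 (c = -1/3*203 = -203/3 ≈ -67.667)
P(A, O) = O + O**2 (P(A, O) = O**2 + O = O + O**2)
sqrt(42505 + P(171, c)) = sqrt(42505 - 203*(1 - 203/3)/3) = sqrt(42505 - 203/3*(-200/3)) = sqrt(42505 + 40600/9) = sqrt(423145/9) = sqrt(423145)/3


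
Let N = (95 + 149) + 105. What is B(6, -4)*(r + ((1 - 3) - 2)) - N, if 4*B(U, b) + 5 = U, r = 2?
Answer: -699/2 ≈ -349.50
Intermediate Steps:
B(U, b) = -5/4 + U/4
N = 349 (N = 244 + 105 = 349)
B(6, -4)*(r + ((1 - 3) - 2)) - N = (-5/4 + (1/4)*6)*(2 + ((1 - 3) - 2)) - 1*349 = (-5/4 + 3/2)*(2 + (-2 - 2)) - 349 = (2 - 4)/4 - 349 = (1/4)*(-2) - 349 = -1/2 - 349 = -699/2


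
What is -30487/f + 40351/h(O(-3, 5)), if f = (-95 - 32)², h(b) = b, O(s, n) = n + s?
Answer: 650760305/32258 ≈ 20174.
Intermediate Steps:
f = 16129 (f = (-127)² = 16129)
-30487/f + 40351/h(O(-3, 5)) = -30487/16129 + 40351/(5 - 3) = -30487*1/16129 + 40351/2 = -30487/16129 + 40351*(½) = -30487/16129 + 40351/2 = 650760305/32258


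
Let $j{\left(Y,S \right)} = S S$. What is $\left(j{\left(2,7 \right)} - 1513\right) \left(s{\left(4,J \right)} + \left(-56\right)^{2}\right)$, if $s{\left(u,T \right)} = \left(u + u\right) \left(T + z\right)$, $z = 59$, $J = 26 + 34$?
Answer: $-5984832$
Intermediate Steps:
$J = 60$
$j{\left(Y,S \right)} = S^{2}$
$s{\left(u,T \right)} = 2 u \left(59 + T\right)$ ($s{\left(u,T \right)} = \left(u + u\right) \left(T + 59\right) = 2 u \left(59 + T\right)$)
$\left(j{\left(2,7 \right)} - 1513\right) \left(s{\left(4,J \right)} + \left(-56\right)^{2}\right) = \left(7^{2} - 1513\right) \left(2 \cdot 4 \left(59 + 60\right) + \left(-56\right)^{2}\right) = \left(49 - 1513\right) \left(2 \cdot 4 \cdot 119 + 3136\right) = - 1464 \left(952 + 3136\right) = \left(-1464\right) 4088 = -5984832$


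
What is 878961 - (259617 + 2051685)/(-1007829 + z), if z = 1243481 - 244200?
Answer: 3757834965/4274 ≈ 8.7923e+5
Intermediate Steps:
z = 999281
878961 - (259617 + 2051685)/(-1007829 + z) = 878961 - (259617 + 2051685)/(-1007829 + 999281) = 878961 - 2311302/(-8548) = 878961 - 2311302*(-1)/8548 = 878961 - 1*(-1155651/4274) = 878961 + 1155651/4274 = 3757834965/4274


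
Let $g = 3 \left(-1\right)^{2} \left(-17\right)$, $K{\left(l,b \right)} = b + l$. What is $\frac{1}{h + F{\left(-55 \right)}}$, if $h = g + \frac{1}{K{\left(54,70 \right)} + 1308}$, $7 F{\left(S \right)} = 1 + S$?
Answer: $- \frac{10024}{588545} \approx -0.017032$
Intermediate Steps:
$F{\left(S \right)} = \frac{1}{7} + \frac{S}{7}$ ($F{\left(S \right)} = \frac{1 + S}{7} = \frac{1}{7} + \frac{S}{7}$)
$g = -51$ ($g = 3 \cdot 1 \left(-17\right) = 3 \left(-17\right) = -51$)
$h = - \frac{73031}{1432}$ ($h = -51 + \frac{1}{\left(70 + 54\right) + 1308} = -51 + \frac{1}{124 + 1308} = -51 + \frac{1}{1432} = - \frac{73031}{1432} \approx -50.999$)
$\frac{1}{h + F{\left(-55 \right)}} = \frac{1}{- \frac{73031}{1432} + \left(\frac{1}{7} + \frac{1}{7} \left(-55\right)\right)} = \frac{1}{- \frac{73031}{1432} + \left(\frac{1}{7} - \frac{55}{7}\right)} = \frac{1}{- \frac{73031}{1432} - \frac{54}{7}} = \frac{1}{- \frac{588545}{10024}} = - \frac{10024}{588545}$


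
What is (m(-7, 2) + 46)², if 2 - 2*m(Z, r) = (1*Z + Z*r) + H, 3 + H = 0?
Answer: 3481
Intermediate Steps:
H = -3 (H = -3 + 0 = -3)
m(Z, r) = 5/2 - Z/2 - Z*r/2 (m(Z, r) = 1 - ((1*Z + Z*r) - 3)/2 = 1 - ((Z + Z*r) - 3)/2 = 1 - (-3 + Z + Z*r)/2 = 1 + (3/2 - Z/2 - Z*r/2) = 5/2 - Z/2 - Z*r/2)
(m(-7, 2) + 46)² = ((5/2 - ½*(-7) - ½*(-7)*2) + 46)² = ((5/2 + 7/2 + 7) + 46)² = (13 + 46)² = 59² = 3481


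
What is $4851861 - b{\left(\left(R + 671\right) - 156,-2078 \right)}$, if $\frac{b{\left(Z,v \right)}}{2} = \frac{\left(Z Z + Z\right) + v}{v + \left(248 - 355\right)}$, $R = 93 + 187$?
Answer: $\frac{10602577769}{2185} \approx 4.8524 \cdot 10^{6}$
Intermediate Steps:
$R = 280$
$b{\left(Z,v \right)} = \frac{2 \left(Z + v + Z^{2}\right)}{-107 + v}$ ($b{\left(Z,v \right)} = 2 \frac{\left(Z Z + Z\right) + v}{v + \left(248 - 355\right)} = 2 \frac{\left(Z^{2} + Z\right) + v}{v + \left(248 - 355\right)} = 2 \frac{\left(Z + Z^{2}\right) + v}{v - 107} = 2 \frac{Z + v + Z^{2}}{-107 + v} = \frac{2 \left(Z + v + Z^{2}\right)}{-107 + v}$)
$4851861 - b{\left(\left(R + 671\right) - 156,-2078 \right)} = 4851861 - \frac{2 \left(\left(\left(280 + 671\right) - 156\right) - 2078 + \left(\left(280 + 671\right) - 156\right)^{2}\right)}{-107 - 2078} = 4851861 - \frac{2 \left(\left(951 - 156\right) - 2078 + \left(951 - 156\right)^{2}\right)}{-2185} = 4851861 - 2 \left(- \frac{1}{2185}\right) \left(795 - 2078 + 795^{2}\right) = 4851861 - 2 \left(- \frac{1}{2185}\right) \left(795 - 2078 + 632025\right) = 4851861 - 2 \left(- \frac{1}{2185}\right) 630742 = 4851861 - - \frac{1261484}{2185} = 4851861 + \frac{1261484}{2185} = \frac{10602577769}{2185}$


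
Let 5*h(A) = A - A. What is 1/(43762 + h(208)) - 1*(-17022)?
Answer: 744916765/43762 ≈ 17022.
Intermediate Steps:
h(A) = 0 (h(A) = (A - A)/5 = (⅕)*0 = 0)
1/(43762 + h(208)) - 1*(-17022) = 1/(43762 + 0) - 1*(-17022) = 1/43762 + 17022 = 744916765/43762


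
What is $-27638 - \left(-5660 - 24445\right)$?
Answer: $2467$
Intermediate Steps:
$-27638 - \left(-5660 - 24445\right) = -27638 - -30105 = -27638 + 30105 = 2467$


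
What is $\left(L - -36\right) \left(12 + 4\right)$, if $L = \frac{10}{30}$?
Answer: $\frac{1744}{3} \approx 581.33$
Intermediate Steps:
$L = \frac{1}{3}$ ($L = 10 \cdot \frac{1}{30} = \frac{1}{3} \approx 0.33333$)
$\left(L - -36\right) \left(12 + 4\right) = \left(\frac{1}{3} - -36\right) \left(12 + 4\right) = \left(\frac{1}{3} + 36\right) 16 = \frac{109}{3} \cdot 16 = \frac{1744}{3}$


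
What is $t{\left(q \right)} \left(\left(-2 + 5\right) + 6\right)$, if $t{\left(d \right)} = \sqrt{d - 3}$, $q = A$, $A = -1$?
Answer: $18 i \approx 18.0 i$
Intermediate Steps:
$q = -1$
$t{\left(d \right)} = \sqrt{-3 + d}$
$t{\left(q \right)} \left(\left(-2 + 5\right) + 6\right) = \sqrt{-3 - 1} \left(\left(-2 + 5\right) + 6\right) = \sqrt{-4} \left(3 + 6\right) = 2 i 9 = 18 i$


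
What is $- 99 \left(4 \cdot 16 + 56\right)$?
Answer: $-11880$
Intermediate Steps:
$- 99 \left(4 \cdot 16 + 56\right) = - 99 \left(64 + 56\right) = \left(-99\right) 120 = -11880$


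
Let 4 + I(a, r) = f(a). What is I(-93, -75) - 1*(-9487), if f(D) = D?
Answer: 9390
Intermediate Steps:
I(a, r) = -4 + a
I(-93, -75) - 1*(-9487) = (-4 - 93) - 1*(-9487) = -97 + 9487 = 9390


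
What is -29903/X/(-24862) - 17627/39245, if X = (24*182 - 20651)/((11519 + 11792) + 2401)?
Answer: -18655022931231/7943736370385 ≈ -2.3484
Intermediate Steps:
X = -16283/25712 (X = (4368 - 20651)/(23311 + 2401) = -16283/25712 ≈ -0.63328)
-29903/X/(-24862) - 17627/39245 = -29903/(-16283/25712)/(-24862) - 17627/39245 = -29903*(-25712/16283)*(-1/24862) - 17627*1/39245 = (768865936/16283)*(-1/24862) - 17627/39245 = -384432968/202413973 - 17627/39245 = -18655022931231/7943736370385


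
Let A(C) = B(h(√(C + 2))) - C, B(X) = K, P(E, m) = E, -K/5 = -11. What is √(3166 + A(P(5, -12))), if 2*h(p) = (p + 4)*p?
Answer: 4*√201 ≈ 56.710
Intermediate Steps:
K = 55 (K = -5*(-11) = 55)
h(p) = p*(4 + p)/2 (h(p) = ((p + 4)*p)/2 = ((4 + p)*p)/2 = (p*(4 + p))/2 = p*(4 + p)/2)
B(X) = 55
A(C) = 55 - C
√(3166 + A(P(5, -12))) = √(3166 + (55 - 1*5)) = √(3166 + (55 - 5)) = √(3166 + 50) = √3216 = 4*√201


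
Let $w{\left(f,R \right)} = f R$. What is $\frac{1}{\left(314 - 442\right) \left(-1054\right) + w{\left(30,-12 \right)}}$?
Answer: $\frac{1}{134552} \approx 7.4321 \cdot 10^{-6}$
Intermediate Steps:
$w{\left(f,R \right)} = R f$
$\frac{1}{\left(314 - 442\right) \left(-1054\right) + w{\left(30,-12 \right)}} = \frac{1}{\left(314 - 442\right) \left(-1054\right) - 360} = \frac{1}{\left(-128\right) \left(-1054\right) - 360} = \frac{1}{134912 - 360} = \frac{1}{134552}$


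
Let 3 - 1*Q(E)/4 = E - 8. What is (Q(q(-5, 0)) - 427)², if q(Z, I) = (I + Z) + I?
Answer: 131769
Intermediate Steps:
q(Z, I) = Z + 2*I
Q(E) = 44 - 4*E (Q(E) = 12 - 4*(E - 8) = 12 - 4*(-8 + E) = 12 + (32 - 4*E) = 44 - 4*E)
(Q(q(-5, 0)) - 427)² = ((44 - 4*(-5 + 2*0)) - 427)² = ((44 - 4*(-5 + 0)) - 427)² = ((44 - 4*(-5)) - 427)² = ((44 + 20) - 427)² = (64 - 427)² = (-363)² = 131769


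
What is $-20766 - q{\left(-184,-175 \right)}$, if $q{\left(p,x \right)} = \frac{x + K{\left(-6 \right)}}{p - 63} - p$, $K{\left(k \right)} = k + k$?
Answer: $- \frac{5174837}{247} \approx -20951.0$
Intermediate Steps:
$K{\left(k \right)} = 2 k$
$q{\left(p,x \right)} = - p + \frac{-12 + x}{-63 + p}$ ($q{\left(p,x \right)} = \frac{x + 2 \left(-6\right)}{p - 63} - p = \frac{x - 12}{-63 + p} - p = \frac{-12 + x}{-63 + p} - p = - p + \frac{-12 + x}{-63 + p}$)
$-20766 - q{\left(-184,-175 \right)} = -20766 - \frac{-12 - 175 - \left(-184\right)^{2} + 63 \left(-184\right)}{-63 - 184} = -20766 - \frac{-12 - 175 - 33856 - 11592}{-247} = -20766 - - \frac{-12 - 175 - 33856 - 11592}{247} = -20766 - \left(- \frac{1}{247}\right) \left(-45635\right) = -20766 - \frac{45635}{247} = - \frac{5174837}{247}$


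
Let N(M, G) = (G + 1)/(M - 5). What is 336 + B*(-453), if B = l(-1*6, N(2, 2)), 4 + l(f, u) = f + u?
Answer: 5319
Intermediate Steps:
N(M, G) = (1 + G)/(-5 + M)
l(f, u) = -4 + f + u (l(f, u) = -4 + (f + u) = -4 + f + u)
B = -11 (B = -4 - 1*6 + (1 + 2)/(-5 + 2) = -4 - 6 + 3/(-3) = -4 - 6 - ⅓*3 = -4 - 6 - 1 = -11)
336 + B*(-453) = 336 - 11*(-453) = 336 + 4983 = 5319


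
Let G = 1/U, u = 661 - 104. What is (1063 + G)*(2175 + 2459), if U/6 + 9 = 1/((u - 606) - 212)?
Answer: 11575762121/2350 ≈ 4.9259e+6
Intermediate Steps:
u = 557
U = -4700/87 (U = -54 + 6/((557 - 606) - 212) = -54 + 6/(-49 - 212) = -54 + 6/(-261) = -54 + 6*(-1/261) = -54 - 2/87 = -4700/87 ≈ -54.023)
G = -87/4700 (G = 1/(-4700/87) = -87/4700 ≈ -0.018511)
(1063 + G)*(2175 + 2459) = (1063 - 87/4700)*(2175 + 2459) = (4996013/4700)*4634 = 11575762121/2350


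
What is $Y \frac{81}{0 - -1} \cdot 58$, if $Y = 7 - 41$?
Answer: $-159732$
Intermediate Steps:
$Y = -34$ ($Y = 7 - 41 = -34$)
$Y \frac{81}{0 - -1} \cdot 58 = - 34 \frac{81}{0 - -1} \cdot 58 = - 34 \frac{81}{0 + 1} \cdot 58 = - 34 \cdot \frac{81}{1} \cdot 58 = - 34 \cdot 81 \cdot 1 \cdot 58 = \left(-34\right) 81 \cdot 58 = \left(-2754\right) 58 = -159732$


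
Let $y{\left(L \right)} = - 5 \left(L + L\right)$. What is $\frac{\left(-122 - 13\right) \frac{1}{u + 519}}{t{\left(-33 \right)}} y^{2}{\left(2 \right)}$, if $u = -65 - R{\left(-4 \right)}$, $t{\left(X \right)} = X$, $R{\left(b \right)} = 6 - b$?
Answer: $\frac{1500}{407} \approx 3.6855$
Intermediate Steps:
$y{\left(L \right)} = - 10 L$ ($y{\left(L \right)} = - 5 \cdot 2 L = - 10 L$)
$u = -75$ ($u = -65 - \left(6 - -4\right) = -65 - \left(6 + 4\right) = -65 - 10 = -75$)
$\frac{\left(-122 - 13\right) \frac{1}{u + 519}}{t{\left(-33 \right)}} y^{2}{\left(2 \right)} = \frac{\left(-122 - 13\right) \frac{1}{-75 + 519}}{-33} \left(\left(-10\right) 2\right)^{2} = - \frac{135}{444} \left(- \frac{1}{33}\right) \left(-20\right)^{2} = \left(-135\right) \frac{1}{444} \left(- \frac{1}{33}\right) 400 = \left(- \frac{45}{148}\right) \left(- \frac{1}{33}\right) 400 = \frac{15}{1628} \cdot 400 = \frac{1500}{407}$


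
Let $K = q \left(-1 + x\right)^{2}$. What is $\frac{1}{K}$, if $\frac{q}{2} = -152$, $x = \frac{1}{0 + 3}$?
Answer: $- \frac{9}{1216} \approx -0.0074013$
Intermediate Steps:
$x = \frac{1}{3} \approx 0.33333$
$q = -304$ ($q = 2 \left(-152\right) = -304$)
$K = - \frac{1216}{9}$ ($K = - 304 \left(-1 + \frac{1}{3}\right)^{2} = - 304 \left(- \frac{2}{3}\right)^{2} = \left(-304\right) \frac{4}{9} = - \frac{1216}{9} \approx -135.11$)
$\frac{1}{K} = \frac{1}{- \frac{1216}{9}} = - \frac{9}{1216}$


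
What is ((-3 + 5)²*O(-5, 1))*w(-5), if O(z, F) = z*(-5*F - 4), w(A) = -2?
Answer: -360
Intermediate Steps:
O(z, F) = z*(-4 - 5*F)
((-3 + 5)²*O(-5, 1))*w(-5) = ((-3 + 5)²*(-1*(-5)*(4 + 5*1)))*(-2) = (2²*(-1*(-5)*(4 + 5)))*(-2) = (4*(-1*(-5)*9))*(-2) = (4*45)*(-2) = 180*(-2) = -360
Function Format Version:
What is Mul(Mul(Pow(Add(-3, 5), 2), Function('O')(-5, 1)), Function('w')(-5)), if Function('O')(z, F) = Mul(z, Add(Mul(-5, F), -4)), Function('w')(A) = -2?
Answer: -360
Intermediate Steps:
Function('O')(z, F) = Mul(z, Add(-4, Mul(-5, F)))
Mul(Mul(Pow(Add(-3, 5), 2), Function('O')(-5, 1)), Function('w')(-5)) = Mul(Mul(Pow(Add(-3, 5), 2), Mul(-1, -5, Add(4, Mul(5, 1)))), -2) = Mul(Mul(Pow(2, 2), Mul(-1, -5, Add(4, 5))), -2) = Mul(Mul(4, Mul(-1, -5, 9)), -2) = Mul(Mul(4, 45), -2) = Mul(180, -2) = -360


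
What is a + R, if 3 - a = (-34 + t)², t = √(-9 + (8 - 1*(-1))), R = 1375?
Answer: 222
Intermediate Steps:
t = 0 (t = √(-9 + (8 + 1)) = √(-9 + 9) = √0 = 0)
a = -1153 (a = 3 - (-34 + 0)² = 3 - 1*(-34)² = 3 - 1*1156 = 3 - 1156 = -1153)
a + R = -1153 + 1375 = 222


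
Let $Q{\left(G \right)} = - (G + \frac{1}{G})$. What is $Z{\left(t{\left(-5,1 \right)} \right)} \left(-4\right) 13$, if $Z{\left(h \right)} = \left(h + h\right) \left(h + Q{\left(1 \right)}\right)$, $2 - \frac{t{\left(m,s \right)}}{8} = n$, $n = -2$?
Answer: $-99840$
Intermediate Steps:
$t{\left(m,s \right)} = 32$ ($t{\left(m,s \right)} = 16 - -16 = 16 + 16 = 32$)
$Q{\left(G \right)} = - G - \frac{1}{G}$
$Z{\left(h \right)} = 2 h \left(-2 + h\right)$ ($Z{\left(h \right)} = \left(h + h\right) \left(h - 2\right) = 2 h \left(h - 2\right) = 2 h \left(-2 + h\right)$)
$Z{\left(t{\left(-5,1 \right)} \right)} \left(-4\right) 13 = 2 \cdot 32 \left(-2 + 32\right) \left(-4\right) 13 = 2 \cdot 32 \cdot 30 \left(-4\right) 13 = 1920 \left(-4\right) 13 = \left(-7680\right) 13 = -99840$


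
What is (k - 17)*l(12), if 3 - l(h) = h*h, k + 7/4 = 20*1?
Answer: -705/4 ≈ -176.25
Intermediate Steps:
k = 73/4 (k = -7/4 + 20*1 = -7/4 + 20 = 73/4 ≈ 18.250)
l(h) = 3 - h² (l(h) = 3 - h*h = 3 - h²)
(k - 17)*l(12) = (73/4 - 17)*(3 - 1*12²) = 5*(3 - 1*144)/4 = 5*(3 - 144)/4 = (5/4)*(-141) = -705/4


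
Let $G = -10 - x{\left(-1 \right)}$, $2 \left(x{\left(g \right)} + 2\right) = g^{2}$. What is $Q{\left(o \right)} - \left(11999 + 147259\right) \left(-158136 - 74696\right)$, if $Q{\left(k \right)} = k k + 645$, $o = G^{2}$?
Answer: $\frac{593285832337}{16} \approx 3.708 \cdot 10^{10}$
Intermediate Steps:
$x{\left(g \right)} = -2 + \frac{g^{2}}{2}$
$G = - \frac{17}{2}$ ($G = -10 - \left(-2 + \frac{\left(-1\right)^{2}}{2}\right) = -10 - \left(-2 + \frac{1}{2} \cdot 1\right) = -10 - \left(-2 + \frac{1}{2}\right) = -10 - - \frac{3}{2} = -10 + \frac{3}{2} = - \frac{17}{2} \approx -8.5$)
$o = \frac{289}{4}$ ($o = \left(- \frac{17}{2}\right)^{2} = \frac{289}{4} \approx 72.25$)
$Q{\left(k \right)} = 645 + k^{2}$ ($Q{\left(k \right)} = k^{2} + 645 = 645 + k^{2}$)
$Q{\left(o \right)} - \left(11999 + 147259\right) \left(-158136 - 74696\right) = \left(645 + \left(\frac{289}{4}\right)^{2}\right) - \left(11999 + 147259\right) \left(-158136 - 74696\right) = \left(645 + \frac{83521}{16}\right) - 159258 \left(-232832\right) = \frac{93841}{16} - -37080358656 = \frac{93841}{16} + 37080358656 = \frac{593285832337}{16}$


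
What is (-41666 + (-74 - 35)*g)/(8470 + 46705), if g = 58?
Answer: -47988/55175 ≈ -0.86974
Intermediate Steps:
(-41666 + (-74 - 35)*g)/(8470 + 46705) = (-41666 + (-74 - 35)*58)/(8470 + 46705) = (-41666 - 109*58)/55175 = (-41666 - 6322)*(1/55175) = -47988*1/55175 = -47988/55175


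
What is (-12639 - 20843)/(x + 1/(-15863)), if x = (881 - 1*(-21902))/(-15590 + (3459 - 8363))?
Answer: 10884875053204/361427223 ≈ 30116.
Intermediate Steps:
x = -22783/20494 (x = (881 + 21902)/(-15590 - 4904) = 22783/(-20494) = 22783*(-1/20494) = -22783/20494 ≈ -1.1117)
(-12639 - 20843)/(x + 1/(-15863)) = (-12639 - 20843)/(-22783/20494 + 1/(-15863)) = -33482/(-22783/20494 - 1/15863) = -33482/(-361427223/325096322) = -33482*(-325096322/361427223) = 10884875053204/361427223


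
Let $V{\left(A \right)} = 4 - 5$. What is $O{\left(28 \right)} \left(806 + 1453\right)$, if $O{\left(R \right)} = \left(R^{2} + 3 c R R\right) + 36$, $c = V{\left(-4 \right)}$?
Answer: $-3460788$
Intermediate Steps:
$V{\left(A \right)} = -1$
$c = -1$
$O{\left(R \right)} = 36 - 2 R^{2}$ ($O{\left(R \right)} = \left(R^{2} + 3 \left(-1\right) R R\right) + 36 = \left(R^{2} + - 3 R R\right) + 36 = \left(R^{2} - 3 R^{2}\right) + 36 = - 2 R^{2} + 36 = 36 - 2 R^{2}$)
$O{\left(28 \right)} \left(806 + 1453\right) = \left(36 - 2 \cdot 28^{2}\right) \left(806 + 1453\right) = \left(36 - 1568\right) 2259 = \left(-1532\right) 2259 = -3460788$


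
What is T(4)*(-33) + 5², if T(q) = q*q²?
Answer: -2087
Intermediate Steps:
T(q) = q³
T(4)*(-33) + 5² = 4³*(-33) + 5² = 64*(-33) + 25 = -2112 + 25 = -2087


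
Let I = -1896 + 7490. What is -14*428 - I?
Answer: -11586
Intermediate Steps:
I = 5594
-14*428 - I = -14*428 - 1*5594 = -5992 - 5594 = -11586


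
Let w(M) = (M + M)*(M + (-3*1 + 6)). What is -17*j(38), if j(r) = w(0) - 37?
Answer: 629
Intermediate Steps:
w(M) = 2*M*(3 + M) (w(M) = (2*M)*(M + (-3 + 6)) = (2*M)*(M + 3) = (2*M)*(3 + M) = 2*M*(3 + M))
j(r) = -37 (j(r) = 2*0*(3 + 0) - 37 = 2*0*3 - 37 = 0 - 37 = -37)
-17*j(38) = -17*(-37) = 629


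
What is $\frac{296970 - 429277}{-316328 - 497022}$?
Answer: $\frac{132307}{813350} \approx 0.16267$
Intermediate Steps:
$\frac{296970 - 429277}{-316328 - 497022} = - \frac{132307}{-813350} = \left(-132307\right) \left(- \frac{1}{813350}\right) = \frac{132307}{813350}$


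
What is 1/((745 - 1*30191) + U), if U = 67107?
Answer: 1/37661 ≈ 2.6553e-5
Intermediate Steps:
1/((745 - 1*30191) + U) = 1/((745 - 1*30191) + 67107) = 1/((745 - 30191) + 67107) = 1/(-29446 + 67107) = 1/37661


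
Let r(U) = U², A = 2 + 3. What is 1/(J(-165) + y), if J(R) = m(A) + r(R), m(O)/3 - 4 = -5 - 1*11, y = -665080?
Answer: -1/637891 ≈ -1.5677e-6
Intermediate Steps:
A = 5
m(O) = -36 (m(O) = 12 + 3*(-5 - 1*11) = 12 + 3*(-5 - 11) = 12 + 3*(-16) = 12 - 48 = -36)
J(R) = -36 + R²
1/(J(-165) + y) = 1/((-36 + (-165)²) - 665080) = 1/((-36 + 27225) - 665080) = 1/(27189 - 665080) = 1/(-637891) = -1/637891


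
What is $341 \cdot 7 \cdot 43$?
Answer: $102641$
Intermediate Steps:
$341 \cdot 7 \cdot 43 = 341 \cdot 301 = 102641$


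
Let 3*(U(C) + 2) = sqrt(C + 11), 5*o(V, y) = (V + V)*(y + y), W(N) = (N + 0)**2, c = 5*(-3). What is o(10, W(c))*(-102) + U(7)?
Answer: -183602 + sqrt(2) ≈ -1.8360e+5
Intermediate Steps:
c = -15
W(N) = N**2
o(V, y) = 4*V*y/5 (o(V, y) = ((V + V)*(y + y))/5 = ((2*V)*(2*y))/5 = (4*V*y)/5 = 4*V*y/5)
U(C) = -2 + sqrt(11 + C)/3 (U(C) = -2 + sqrt(C + 11)/3 = -2 + sqrt(11 + C)/3)
o(10, W(c))*(-102) + U(7) = ((4/5)*10*(-15)**2)*(-102) + (-2 + sqrt(11 + 7)/3) = ((4/5)*10*225)*(-102) + (-2 + sqrt(18)/3) = 1800*(-102) + (-2 + (3*sqrt(2))/3) = -183600 + (-2 + sqrt(2)) = -183602 + sqrt(2)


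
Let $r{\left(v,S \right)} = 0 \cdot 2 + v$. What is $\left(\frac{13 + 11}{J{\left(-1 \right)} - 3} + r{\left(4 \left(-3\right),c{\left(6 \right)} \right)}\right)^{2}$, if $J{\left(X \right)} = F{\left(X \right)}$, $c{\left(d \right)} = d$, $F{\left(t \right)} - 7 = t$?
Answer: $16$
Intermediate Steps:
$F{\left(t \right)} = 7 + t$
$J{\left(X \right)} = 7 + X$
$r{\left(v,S \right)} = v$ ($r{\left(v,S \right)} = 0 + v = v$)
$\left(\frac{13 + 11}{J{\left(-1 \right)} - 3} + r{\left(4 \left(-3\right),c{\left(6 \right)} \right)}\right)^{2} = \left(\frac{13 + 11}{\left(7 - 1\right) - 3} + 4 \left(-3\right)\right)^{2} = \left(\frac{24}{6 - 3} - 12\right)^{2} = \left(\frac{24}{3} - 12\right)^{2} = \left(24 \cdot \frac{1}{3} - 12\right)^{2} = \left(8 - 12\right)^{2} = \left(-4\right)^{2} = 16$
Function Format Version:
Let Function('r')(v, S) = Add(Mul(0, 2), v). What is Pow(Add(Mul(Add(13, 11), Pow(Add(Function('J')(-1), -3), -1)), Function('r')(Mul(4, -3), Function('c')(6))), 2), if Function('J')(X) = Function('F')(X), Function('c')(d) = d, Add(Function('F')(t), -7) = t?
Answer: 16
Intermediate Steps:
Function('F')(t) = Add(7, t)
Function('J')(X) = Add(7, X)
Function('r')(v, S) = v (Function('r')(v, S) = Add(0, v) = v)
Pow(Add(Mul(Add(13, 11), Pow(Add(Function('J')(-1), -3), -1)), Function('r')(Mul(4, -3), Function('c')(6))), 2) = Pow(Add(Mul(Add(13, 11), Pow(Add(Add(7, -1), -3), -1)), Mul(4, -3)), 2) = Pow(Add(Mul(24, Pow(Add(6, -3), -1)), -12), 2) = Pow(Add(Mul(24, Pow(3, -1)), -12), 2) = Pow(Add(Mul(24, Rational(1, 3)), -12), 2) = Pow(Add(8, -12), 2) = Pow(-4, 2) = 16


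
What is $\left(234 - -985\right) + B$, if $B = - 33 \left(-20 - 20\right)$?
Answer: $2539$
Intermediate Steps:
$B = 1320$ ($B = \left(-33\right) \left(-40\right) = 1320$)
$\left(234 - -985\right) + B = \left(234 - -985\right) + 1320 = \left(234 + 985\right) + 1320 = 1219 + 1320 = 2539$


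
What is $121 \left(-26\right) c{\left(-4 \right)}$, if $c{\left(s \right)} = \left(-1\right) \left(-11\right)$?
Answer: $-34606$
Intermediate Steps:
$c{\left(s \right)} = 11$
$121 \left(-26\right) c{\left(-4 \right)} = 121 \left(-26\right) 11 = \left(-3146\right) 11 = -34606$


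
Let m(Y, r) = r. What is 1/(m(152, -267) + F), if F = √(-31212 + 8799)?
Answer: -89/31234 - I*√22413/93702 ≈ -0.0028495 - 0.0015977*I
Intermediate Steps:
F = I*√22413 (F = √(-22413) = I*√22413 ≈ 149.71*I)
1/(m(152, -267) + F) = 1/(-267 + I*√22413)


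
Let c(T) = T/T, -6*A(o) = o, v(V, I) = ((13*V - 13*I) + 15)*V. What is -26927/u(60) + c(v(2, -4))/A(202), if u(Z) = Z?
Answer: -2719807/6060 ≈ -448.81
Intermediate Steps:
v(V, I) = V*(15 - 13*I + 13*V) (v(V, I) = ((-13*I + 13*V) + 15)*V = (15 - 13*I + 13*V)*V = V*(15 - 13*I + 13*V))
A(o) = -o/6
c(T) = 1
-26927/u(60) + c(v(2, -4))/A(202) = -26927/60 + 1/(-⅙*202) = -26927*1/60 + 1/(-101/3) = -26927/60 + 1*(-3/101) = -26927/60 - 3/101 = -2719807/6060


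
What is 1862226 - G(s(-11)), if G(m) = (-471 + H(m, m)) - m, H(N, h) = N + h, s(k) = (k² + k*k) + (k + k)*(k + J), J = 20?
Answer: 1862653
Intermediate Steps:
s(k) = 2*k² + 2*k*(20 + k) (s(k) = (k² + k*k) + (k + k)*(k + 20) = (k² + k²) + (2*k)*(20 + k) = 2*k² + 2*k*(20 + k))
G(m) = -471 + m (G(m) = (-471 + (m + m)) - m = (-471 + 2*m) - m = -471 + m)
1862226 - G(s(-11)) = 1862226 - (-471 + 4*(-11)*(10 - 11)) = 1862226 - (-471 + 4*(-11)*(-1)) = 1862226 - (-471 + 44) = 1862226 - 1*(-427) = 1862226 + 427 = 1862653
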